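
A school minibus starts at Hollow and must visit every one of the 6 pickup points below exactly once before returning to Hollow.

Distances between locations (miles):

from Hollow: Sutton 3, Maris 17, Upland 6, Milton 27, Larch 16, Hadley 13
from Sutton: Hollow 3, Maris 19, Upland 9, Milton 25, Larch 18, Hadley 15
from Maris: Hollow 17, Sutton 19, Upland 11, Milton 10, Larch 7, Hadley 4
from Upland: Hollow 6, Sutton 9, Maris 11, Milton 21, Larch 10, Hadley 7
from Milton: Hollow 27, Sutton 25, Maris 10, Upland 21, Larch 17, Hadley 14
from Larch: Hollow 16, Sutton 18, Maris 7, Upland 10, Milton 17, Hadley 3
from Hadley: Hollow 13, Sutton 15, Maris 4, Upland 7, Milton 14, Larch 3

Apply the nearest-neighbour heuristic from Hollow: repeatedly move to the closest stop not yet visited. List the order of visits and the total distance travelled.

66 miles along Hollow → Sutton → Upland → Hadley → Larch → Maris → Milton → Hollow.

At Hollow the remaining stops are Sutton 3, Upland 6, Hadley 13, Larch 16, Maris 17, Milton 27; go to Sutton.
At Sutton the remaining stops are Upland 9, Hadley 15, Larch 18, Maris 19, Milton 25; go to Upland.
At Upland the remaining stops are Hadley 7, Larch 10, Maris 11, Milton 21; go to Hadley.
At Hadley the remaining stops are Larch 3, Maris 4, Milton 14; go to Larch.
At Larch the remaining stops are Maris 7, Milton 17; go to Maris.
At Maris the remaining stops are Milton 10; go to Milton.
Return Milton→Hollow: 27.
Total = 3 + 9 + 7 + 3 + 7 + 10 + 27 = 66.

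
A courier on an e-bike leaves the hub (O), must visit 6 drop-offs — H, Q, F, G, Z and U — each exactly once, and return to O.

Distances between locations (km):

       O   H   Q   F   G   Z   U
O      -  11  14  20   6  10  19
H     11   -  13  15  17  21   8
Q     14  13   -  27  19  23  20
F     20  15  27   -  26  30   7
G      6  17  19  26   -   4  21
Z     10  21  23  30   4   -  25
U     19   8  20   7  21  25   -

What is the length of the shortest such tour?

Shortest round trip = 81 km.

With 6 stops there are 6!/2 = 360 distinct round trips (a route and its reverse cost the same).
O→H→Q→F→G→Z→U→O: 11+13+27+26+4+25+19 = 125
O→H→Q→F→G→U→Z→O: 11+13+27+26+21+25+10 = 133
O→H→Q→F→Z→G→U→O: 11+13+27+30+4+21+19 = 125
O→H→Q→F→Z→U→G→O: 11+13+27+30+25+21+6 = 133
O→H→Q→F→U→G→Z→O: 11+13+27+7+21+4+10 = 93
O→H→Q→F→U→Z→G→O: 11+13+27+7+25+4+6 = 93
O→H→Q→G→F→Z→U→O: 11+13+19+26+30+25+19 = 143
O→H→Q→G→F→U→Z→O: 11+13+19+26+7+25+10 = 111
… (352 more)
O→F→U→H→Q→G→Z→O: 20+7+8+13+19+4+10 = 81  ← best
The minimum is 81.
One optimal route: O → F → U → H → Q → G → Z → O (or its reverse).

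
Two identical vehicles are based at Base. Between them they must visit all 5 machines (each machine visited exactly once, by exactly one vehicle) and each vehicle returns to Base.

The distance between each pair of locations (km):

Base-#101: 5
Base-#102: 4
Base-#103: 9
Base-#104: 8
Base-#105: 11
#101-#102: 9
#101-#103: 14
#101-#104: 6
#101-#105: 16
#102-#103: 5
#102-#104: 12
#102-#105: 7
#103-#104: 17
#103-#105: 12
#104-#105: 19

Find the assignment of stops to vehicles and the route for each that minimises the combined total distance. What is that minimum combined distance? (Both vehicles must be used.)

Try each way of splitting the stops between the two vehicles (each non-empty) and, for each split, find the best tour for each vehicle:
  {#101} + {#102, #103, #104, #105}: 10 + 48 = 58
  {#102} + {#101, #103, #104, #105}: 8 + 51 = 59
  {#101, #102} + {#103, #104, #105}: 18 + 48 = 66
  {#103} + {#101, #102, #104, #105}: 18 + 41 = 59
  {#101, #103} + {#102, #104, #105}: 28 + 38 = 66
  {#102, #103} + {#101, #104, #105}: 18 + 41 = 59
  … (15 splits in total)
  {#101, #104} + {#102, #103, #105}: 19 + 32 = 51  ← best
Best: vehicle 1 Base → #101 → #104 → Base = 19; vehicle 2 Base → #102 → #103 → #105 → Base = 32; combined 51.

Minimum combined distance: 51 km.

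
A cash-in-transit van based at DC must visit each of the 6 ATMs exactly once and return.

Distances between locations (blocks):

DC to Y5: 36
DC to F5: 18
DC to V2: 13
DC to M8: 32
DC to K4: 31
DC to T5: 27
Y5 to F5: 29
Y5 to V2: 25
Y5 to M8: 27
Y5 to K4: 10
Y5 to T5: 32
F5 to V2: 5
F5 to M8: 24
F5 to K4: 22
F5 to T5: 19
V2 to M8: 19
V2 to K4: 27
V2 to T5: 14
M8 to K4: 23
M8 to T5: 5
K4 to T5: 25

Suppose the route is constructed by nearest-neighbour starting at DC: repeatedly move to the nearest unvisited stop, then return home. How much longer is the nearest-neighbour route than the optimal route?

Excess over optimum: 2 blocks.

DC: V2=13, F5=18, T5=27, K4=31, M8=32, Y5=36 ⇒ V2
V2: F5=5, T5=14, M8=19, Y5=25, K4=27 ⇒ F5
F5: T5=19, K4=22, M8=24, Y5=29 ⇒ T5
T5: M8=5, K4=25, Y5=32 ⇒ M8
M8: K4=23, Y5=27 ⇒ K4
K4: Y5=10 ⇒ Y5
NN route DC → V2 → F5 → T5 → M8 → K4 → Y5 → DC costs 111.
Optimal: DC → F5 → K4 → Y5 → M8 → T5 → V2 → DC costs 109 (by enumerating all 360 distinct tours).
Excess = 111 − 109 = 2.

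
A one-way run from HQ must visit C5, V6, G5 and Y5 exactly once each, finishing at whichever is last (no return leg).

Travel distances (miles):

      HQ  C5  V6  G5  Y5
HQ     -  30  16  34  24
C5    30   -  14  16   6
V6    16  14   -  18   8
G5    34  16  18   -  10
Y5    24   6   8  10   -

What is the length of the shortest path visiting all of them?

There are 4! = 24 possible orderings.
HQ → C5 → V6 → G5 → Y5: 30+14+18+10 = 72
HQ → C5 → V6 → Y5 → G5: 30+14+8+10 = 62
HQ → C5 → G5 → V6 → Y5: 30+16+18+8 = 72
HQ → C5 → G5 → Y5 → V6: 30+16+10+8 = 64
HQ → C5 → Y5 → V6 → G5: 30+6+8+18 = 62
HQ → C5 → Y5 → G5 → V6: 30+6+10+18 = 64
HQ → V6 → C5 → G5 → Y5: 16+14+16+10 = 56
HQ → V6 → C5 → Y5 → G5: 16+14+6+10 = 46
HQ → V6 → G5 → C5 → Y5: 16+18+16+6 = 56
HQ → V6 → G5 → Y5 → C5: 16+18+10+6 = 50
HQ → V6 → Y5 → C5 → G5: 16+8+6+16 = 46
HQ → V6 → Y5 → G5 → C5: 16+8+10+16 = 50
HQ → G5 → C5 → V6 → Y5: 34+16+14+8 = 72
HQ → G5 → C5 → Y5 → V6: 34+16+6+8 = 64
… (10 more)
The minimum is 46.
One shortest path: HQ → V6 → C5 → Y5 → G5.

46 miles — the minimum one-way total.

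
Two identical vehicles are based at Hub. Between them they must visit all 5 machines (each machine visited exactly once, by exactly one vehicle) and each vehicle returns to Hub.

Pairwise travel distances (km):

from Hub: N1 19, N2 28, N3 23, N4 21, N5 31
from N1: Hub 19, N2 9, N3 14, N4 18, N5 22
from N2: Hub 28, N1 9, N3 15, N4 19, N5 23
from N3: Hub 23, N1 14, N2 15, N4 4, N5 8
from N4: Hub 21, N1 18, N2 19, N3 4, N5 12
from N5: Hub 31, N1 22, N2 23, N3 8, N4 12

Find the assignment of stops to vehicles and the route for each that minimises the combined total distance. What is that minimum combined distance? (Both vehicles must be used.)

120 km — the smallest possible combined total.

Check every non-empty split of the stops between the two vehicles; for each half take its own optimal tour:
  {N1} + {N2, N3, N4, N5}: 38 + 84 = 122
  {N2} + {N1, N3, N4, N5}: 56 + 74 = 130
  {N1, N2} + {N3, N4, N5}: 56 + 64 = 120
  {N3} + {N1, N2, N4, N5}: 46 + 84 = 130
  {N1, N3} + {N2, N4, N5}: 56 + 84 = 140
  {N2, N3} + {N1, N4, N5}: 66 + 74 = 140
  … (15 splits in total)
Best: vehicle 1 Hub → N1 → N2 → Hub = 56; vehicle 2 Hub → N3 → N5 → N4 → Hub = 64; combined 120.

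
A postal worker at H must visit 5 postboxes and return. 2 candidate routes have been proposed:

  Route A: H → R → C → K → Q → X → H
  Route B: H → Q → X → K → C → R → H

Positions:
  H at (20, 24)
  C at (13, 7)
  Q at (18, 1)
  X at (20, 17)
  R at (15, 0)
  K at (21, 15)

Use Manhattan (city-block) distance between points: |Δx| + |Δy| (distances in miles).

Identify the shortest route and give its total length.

96 miles — Route A is the shortest.

Route A: 29 + 9 + 16 + 17 + 18 + 7 = 96
Route B: 25 + 18 + 3 + 16 + 9 + 29 = 100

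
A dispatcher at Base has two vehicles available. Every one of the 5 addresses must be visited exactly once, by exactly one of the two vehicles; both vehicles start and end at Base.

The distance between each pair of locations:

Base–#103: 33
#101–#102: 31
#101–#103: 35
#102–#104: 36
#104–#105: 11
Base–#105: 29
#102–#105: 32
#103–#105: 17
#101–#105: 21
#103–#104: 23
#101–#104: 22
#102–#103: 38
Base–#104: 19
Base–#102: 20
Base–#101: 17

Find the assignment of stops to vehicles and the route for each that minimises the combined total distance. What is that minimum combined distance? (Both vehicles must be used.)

137 — the smallest possible combined total.

There are 2^4 − 1 = 15 ways to divide the 5 stops into two non-empty groups. For each, the best each vehicle can do is its own shortest tour through its group:
  {#101} + {#102, #103, #104, #105}: 34 + 105 = 139
  {#102} + {#101, #103, #104, #105}: 40 + 97 = 137
  {#101, #102} + {#103, #104, #105}: 68 + 80 = 148
  {#103} + {#101, #102, #104, #105}: 66 + 102 = 168
  {#101, #103} + {#102, #104, #105}: 85 + 82 = 167
  {#102, #103} + {#101, #104, #105}: 91 + 68 = 159
  … (15 splits in total)
Best: vehicle 1 Base → #102 → Base = 40; vehicle 2 Base → #101 → #105 → #103 → #104 → Base = 97; combined 137.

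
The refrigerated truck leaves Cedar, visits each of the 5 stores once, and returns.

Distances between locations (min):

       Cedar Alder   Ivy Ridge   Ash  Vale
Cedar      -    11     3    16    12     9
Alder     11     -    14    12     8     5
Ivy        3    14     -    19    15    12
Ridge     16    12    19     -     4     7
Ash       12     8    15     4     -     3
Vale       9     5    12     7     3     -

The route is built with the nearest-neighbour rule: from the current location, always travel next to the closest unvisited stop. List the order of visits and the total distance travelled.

45 min along Cedar → Ivy → Vale → Ash → Ridge → Alder → Cedar.

From Cedar: distances to unvisited — Ivy=3, Vale=9, Alder=11, Ash=12, Ridge=16. Nearest is Ivy (3).
From Ivy: distances to unvisited — Vale=12, Alder=14, Ash=15, Ridge=19. Nearest is Vale (12).
From Vale: distances to unvisited — Ash=3, Alder=5, Ridge=7. Nearest is Ash (3).
From Ash: distances to unvisited — Ridge=4, Alder=8. Nearest is Ridge (4).
From Ridge: distances to unvisited — Alder=12. Nearest is Alder (12).
Return Alder→Cedar: 11.
Total = 3 + 12 + 3 + 4 + 12 + 11 = 45.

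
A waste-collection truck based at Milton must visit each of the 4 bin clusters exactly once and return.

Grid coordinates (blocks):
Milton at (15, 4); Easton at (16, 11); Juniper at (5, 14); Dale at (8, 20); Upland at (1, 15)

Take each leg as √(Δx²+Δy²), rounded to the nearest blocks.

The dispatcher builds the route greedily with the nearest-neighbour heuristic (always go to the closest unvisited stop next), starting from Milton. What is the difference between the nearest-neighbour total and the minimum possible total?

Milton: Easton=7, Juniper=14, Dale=17, Upland=18 ⇒ Easton
Easton: Juniper=11, Dale=12, Upland=16 ⇒ Juniper
Juniper: Upland=4, Dale=7 ⇒ Upland
Upland: Dale=9 ⇒ Dale
NN route Milton → Easton → Juniper → Upland → Dale → Milton costs 48.
Optimal: Milton → Easton → Dale → Upland → Juniper → Milton costs 46 (by enumerating all 12 distinct tours).
Excess = 48 − 46 = 2.

2 blocks longer than the optimal tour.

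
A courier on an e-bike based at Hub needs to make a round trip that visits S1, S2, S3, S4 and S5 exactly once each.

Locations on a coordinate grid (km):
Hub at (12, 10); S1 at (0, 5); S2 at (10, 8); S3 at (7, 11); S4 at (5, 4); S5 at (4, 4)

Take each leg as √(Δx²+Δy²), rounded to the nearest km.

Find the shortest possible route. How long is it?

There are 60 distinct closed tours to check (reversals are equivalent).
Hub→S1→S2→S3→S4→S5→Hub: 13+10+4+7+1+10 = 45
Hub→S1→S2→S3→S5→S4→Hub: 13+10+4+8+1+9 = 45
Hub→S1→S2→S4→S3→S5→Hub: 13+10+6+7+8+10 = 54
Hub→S1→S2→S4→S5→S3→Hub: 13+10+6+1+8+5 = 43
Hub→S1→S2→S5→S3→S4→Hub: 13+10+7+8+7+9 = 54
Hub→S1→S2→S5→S4→S3→Hub: 13+10+7+1+7+5 = 43
Hub→S1→S3→S2→S4→S5→Hub: 13+9+4+6+1+10 = 43
Hub→S1→S3→S2→S5→S4→Hub: 13+9+4+7+1+9 = 43
Hub→S1→S3→S4→S2→S5→Hub: 13+9+7+6+7+10 = 52
Hub→S1→S3→S4→S5→S2→Hub: 13+9+7+1+7+3 = 40
Hub→S1→S3→S5→S2→S4→Hub: 13+9+8+7+6+9 = 52
Hub→S1→S3→S5→S4→S2→Hub: 13+9+8+1+6+3 = 40
Hub→S1→S4→S2→S3→S5→Hub: 13+5+6+4+8+10 = 46
Hub→S1→S4→S2→S5→S3→Hub: 13+5+6+7+8+5 = 44
… (46 more)
Hub→S2→S4→S5→S1→S3→Hub: 3+6+1+4+9+5 = 28  ← best
The minimum is 28.
One optimal route: Hub → S2 → S4 → S5 → S1 → S3 → Hub (or its reverse).

28 km — the shortest possible round trip.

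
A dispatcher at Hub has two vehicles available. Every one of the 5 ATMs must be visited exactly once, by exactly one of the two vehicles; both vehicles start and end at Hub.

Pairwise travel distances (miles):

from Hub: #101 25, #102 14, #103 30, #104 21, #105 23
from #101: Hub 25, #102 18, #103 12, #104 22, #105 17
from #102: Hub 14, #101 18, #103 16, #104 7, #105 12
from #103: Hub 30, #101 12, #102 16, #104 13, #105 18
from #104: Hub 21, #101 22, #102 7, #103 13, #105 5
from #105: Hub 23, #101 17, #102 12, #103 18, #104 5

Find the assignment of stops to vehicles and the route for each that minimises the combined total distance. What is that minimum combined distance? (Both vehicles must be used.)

There are 2^4 − 1 = 15 ways to divide the 5 stops into two non-empty groups. For each, the best each vehicle can do is its own shortest tour through its group:
  {#101} + {#102, #103, #104, #105}: 50 + 71 = 121
  {#102} + {#101, #103, #104, #105}: 28 + 78 = 106
  {#101, #102} + {#103, #104, #105}: 57 + 71 = 128
  {#103} + {#101, #102, #104, #105}: 60 + 68 = 128
  {#101, #103} + {#102, #104, #105}: 67 + 49 = 116
  {#102, #103} + {#101, #104, #105}: 60 + 68 = 128
  … (15 splits in total)
Best: vehicle 1 Hub → #102 → Hub = 28; vehicle 2 Hub → #101 → #103 → #104 → #105 → Hub = 78; combined 106.

106 miles — the smallest possible combined total.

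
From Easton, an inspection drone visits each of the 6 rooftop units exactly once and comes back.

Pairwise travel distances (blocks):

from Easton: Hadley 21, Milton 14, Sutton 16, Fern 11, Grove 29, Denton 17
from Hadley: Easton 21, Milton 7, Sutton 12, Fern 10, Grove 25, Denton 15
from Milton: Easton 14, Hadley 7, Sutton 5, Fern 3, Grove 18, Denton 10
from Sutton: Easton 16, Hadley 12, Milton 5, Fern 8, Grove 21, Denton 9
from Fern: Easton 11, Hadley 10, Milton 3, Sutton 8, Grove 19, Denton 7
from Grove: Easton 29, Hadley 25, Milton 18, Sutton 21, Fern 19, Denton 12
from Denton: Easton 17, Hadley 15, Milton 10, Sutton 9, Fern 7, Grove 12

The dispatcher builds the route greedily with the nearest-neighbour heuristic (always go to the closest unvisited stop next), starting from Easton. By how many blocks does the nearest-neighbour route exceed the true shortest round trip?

The nearest-neighbour route is 3 blocks longer than optimal.

Easton: Fern=11, Milton=14, Sutton=16, Denton=17, Hadley=21, Grove=29 ⇒ Fern
Fern: Milton=3, Denton=7, Sutton=8, Hadley=10, Grove=19 ⇒ Milton
Milton: Sutton=5, Hadley=7, Denton=10, Grove=18 ⇒ Sutton
Sutton: Denton=9, Hadley=12, Grove=21 ⇒ Denton
Denton: Grove=12, Hadley=15 ⇒ Grove
Grove: Hadley=25 ⇒ Hadley
NN route Easton → Fern → Milton → Sutton → Denton → Grove → Hadley → Easton costs 86.
Optimal: Easton → Sutton → Hadley → Milton → Grove → Denton → Fern → Easton costs 83 (by enumerating all 360 distinct tours).
Excess = 86 − 83 = 3.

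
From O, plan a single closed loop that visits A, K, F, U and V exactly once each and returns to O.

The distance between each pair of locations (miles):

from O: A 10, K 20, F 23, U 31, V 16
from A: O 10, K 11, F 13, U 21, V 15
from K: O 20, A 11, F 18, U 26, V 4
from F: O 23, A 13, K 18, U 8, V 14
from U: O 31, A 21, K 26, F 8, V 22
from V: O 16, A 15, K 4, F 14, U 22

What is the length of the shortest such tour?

Minimum total distance: 77 miles.

There are 60 distinct closed tours to check (reversals are equivalent).
O→A→K→F→U→V→O: 10+11+18+8+22+16 = 85
O→A→K→F→V→U→O: 10+11+18+14+22+31 = 106
O→A→K→U→F→V→O: 10+11+26+8+14+16 = 85
O→A→K→U→V→F→O: 10+11+26+22+14+23 = 106
O→A→K→V→F→U→O: 10+11+4+14+8+31 = 78
O→A→K→V→U→F→O: 10+11+4+22+8+23 = 78
O→A→F→K→U→V→O: 10+13+18+26+22+16 = 105
O→A→F→K→V→U→O: 10+13+18+4+22+31 = 98
O→A→F→U→K→V→O: 10+13+8+26+4+16 = 77
O→A→F→U→V→K→O: 10+13+8+22+4+20 = 77
O→A→F→V→K→U→O: 10+13+14+4+26+31 = 98
O→A→F→V→U→K→O: 10+13+14+22+26+20 = 105
O→A→U→K→F→V→O: 10+21+26+18+14+16 = 105
O→A→U→K→V→F→O: 10+21+26+4+14+23 = 98
… (46 more)
The minimum is 77.
One optimal route: O → A → F → U → K → V → O (or its reverse).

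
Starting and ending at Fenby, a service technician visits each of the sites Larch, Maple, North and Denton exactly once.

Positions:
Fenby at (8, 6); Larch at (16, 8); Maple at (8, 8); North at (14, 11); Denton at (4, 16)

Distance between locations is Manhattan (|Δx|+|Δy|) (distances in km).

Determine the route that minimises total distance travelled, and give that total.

44 km — the shortest possible round trip.

With 4 stops there are 4!/2 = 12 distinct round trips (a route and its reverse cost the same).
Fenby - Larch - Maple - North - Denton - Fenby: 10+8+9+15+14 = 56
Fenby - Larch - Maple - Denton - North - Fenby: 10+8+12+15+11 = 56
Fenby - Larch - North - Maple - Denton - Fenby: 10+5+9+12+14 = 50
Fenby - Larch - North - Denton - Maple - Fenby: 10+5+15+12+2 = 44
Fenby - Larch - Denton - Maple - North - Fenby: 10+20+12+9+11 = 62
Fenby - Larch - Denton - North - Maple - Fenby: 10+20+15+9+2 = 56
Fenby - Maple - Larch - North - Denton - Fenby: 2+8+5+15+14 = 44
Fenby - Maple - Larch - Denton - North - Fenby: 2+8+20+15+11 = 56
Fenby - Maple - North - Larch - Denton - Fenby: 2+9+5+20+14 = 50
Fenby - Maple - Denton - Larch - North - Fenby: 2+12+20+5+11 = 50
Fenby - North - Larch - Maple - Denton - Fenby: 11+5+8+12+14 = 50
Fenby - North - Maple - Larch - Denton - Fenby: 11+9+8+20+14 = 62
The minimum is 44.
One optimal route: Fenby → Larch → North → Denton → Maple → Fenby (or its reverse).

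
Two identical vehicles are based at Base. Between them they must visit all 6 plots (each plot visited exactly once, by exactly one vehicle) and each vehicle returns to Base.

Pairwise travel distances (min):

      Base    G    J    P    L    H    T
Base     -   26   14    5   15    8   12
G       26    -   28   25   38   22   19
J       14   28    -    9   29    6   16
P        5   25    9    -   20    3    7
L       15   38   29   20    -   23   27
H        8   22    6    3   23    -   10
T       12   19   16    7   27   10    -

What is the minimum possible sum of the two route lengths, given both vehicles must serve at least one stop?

There are 2^5 − 1 = 31 ways to divide the 6 stops into two non-empty groups. For each, the best each vehicle can do is its own shortest tour through its group:
  {G} + {J, P, L, H, T}: 52 + 72 = 124
  {J} + {G, P, L, H, T}: 28 + 90 = 118
  {G, J} + {P, L, H, T}: 68 + 60 = 128
  {P} + {G, J, L, H, T}: 10 + 102 = 112
  {G, P} + {J, L, H, T}: 56 + 72 = 128
  {J, P} + {G, L, H, T}: 28 + 90 = 118
  … (31 splits in total)
  {L} + {G, J, P, H, T}: 30 + 73 = 103  ← best
Best: vehicle 1 Base → L → Base = 30; vehicle 2 Base → J → H → G → T → P → Base = 73; combined 103.

103 min — the smallest possible combined total.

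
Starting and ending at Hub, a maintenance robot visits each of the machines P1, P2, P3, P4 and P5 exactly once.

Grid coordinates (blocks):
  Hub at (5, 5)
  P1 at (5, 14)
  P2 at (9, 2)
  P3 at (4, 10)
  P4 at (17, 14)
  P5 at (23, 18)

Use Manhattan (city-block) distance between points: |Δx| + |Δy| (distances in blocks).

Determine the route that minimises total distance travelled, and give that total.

There are 60 distinct closed tours to check (reversals are equivalent).
Hub→P1→P2→P3→P4→P5→Hub: 9+16+13+17+10+31 = 96
Hub→P1→P2→P3→P5→P4→Hub: 9+16+13+27+10+21 = 96
Hub→P1→P2→P4→P3→P5→Hub: 9+16+20+17+27+31 = 120
Hub→P1→P2→P4→P5→P3→Hub: 9+16+20+10+27+6 = 88
Hub→P1→P2→P5→P3→P4→Hub: 9+16+30+27+17+21 = 120
Hub→P1→P2→P5→P4→P3→Hub: 9+16+30+10+17+6 = 88
Hub→P1→P3→P2→P4→P5→Hub: 9+5+13+20+10+31 = 88
Hub→P1→P3→P2→P5→P4→Hub: 9+5+13+30+10+21 = 88
Hub→P1→P3→P4→P2→P5→Hub: 9+5+17+20+30+31 = 112
Hub→P1→P3→P4→P5→P2→Hub: 9+5+17+10+30+7 = 78
Hub→P1→P3→P5→P2→P4→Hub: 9+5+27+30+20+21 = 112
Hub→P1→P3→P5→P4→P2→Hub: 9+5+27+10+20+7 = 78
Hub→P1→P4→P2→P3→P5→Hub: 9+12+20+13+27+31 = 112
Hub→P1→P4→P2→P5→P3→Hub: 9+12+20+30+27+6 = 104
… (46 more)
Hub→P2→P4→P5→P1→P3→Hub: 7+20+10+22+5+6 = 70  ← best
The minimum is 70.
One optimal route: Hub → P2 → P4 → P5 → P1 → P3 → Hub (or its reverse).

Shortest round trip = 70 blocks.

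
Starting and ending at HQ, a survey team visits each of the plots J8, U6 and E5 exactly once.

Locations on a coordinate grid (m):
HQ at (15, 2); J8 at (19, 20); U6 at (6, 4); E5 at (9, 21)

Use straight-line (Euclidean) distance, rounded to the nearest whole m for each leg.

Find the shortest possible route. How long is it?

There are 3 distinct closed tours to check (reversals are equivalent).
HQ → J8 → U6 → E5 → HQ: 18+21+17+20 = 76
HQ → J8 → E5 → U6 → HQ: 18+10+17+9 = 54
HQ → U6 → J8 → E5 → HQ: 9+21+10+20 = 60
The minimum is 54.
One optimal route: HQ → J8 → E5 → U6 → HQ (or its reverse).

Minimum total distance: 54 m.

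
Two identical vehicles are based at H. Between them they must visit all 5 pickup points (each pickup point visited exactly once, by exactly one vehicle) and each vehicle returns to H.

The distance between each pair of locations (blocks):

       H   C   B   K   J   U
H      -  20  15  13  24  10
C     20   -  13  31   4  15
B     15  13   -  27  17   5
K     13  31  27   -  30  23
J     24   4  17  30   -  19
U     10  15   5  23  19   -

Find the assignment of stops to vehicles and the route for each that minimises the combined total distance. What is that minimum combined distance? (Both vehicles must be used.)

Minimum combined distance: 82 blocks.

There are 2^4 − 1 = 15 ways to divide the 5 stops into two non-empty groups. For each, the best each vehicle can do is its own shortest tour through its group:
  {C} + {B, K, J, U}: 40 + 75 = 115
  {B} + {C, K, J, U}: 30 + 72 = 102
  {C, B} + {K, J, U}: 48 + 72 = 120
  {K} + {C, B, J, U}: 26 + 56 = 82
  {C, K} + {B, J, U}: 64 + 56 = 120
  {B, K} + {C, J, U}: 55 + 53 = 108
  … (15 splits in total)
Best: vehicle 1 H → K → H = 26; vehicle 2 H → C → J → B → U → H = 56; combined 82.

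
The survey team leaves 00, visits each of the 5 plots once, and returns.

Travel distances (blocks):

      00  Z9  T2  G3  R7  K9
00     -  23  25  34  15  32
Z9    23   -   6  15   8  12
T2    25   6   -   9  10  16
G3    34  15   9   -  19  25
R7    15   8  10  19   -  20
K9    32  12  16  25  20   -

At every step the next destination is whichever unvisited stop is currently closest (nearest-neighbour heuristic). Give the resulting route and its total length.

95 blocks along 00 → R7 → Z9 → T2 → G3 → K9 → 00.

From 00: distances to unvisited — R7=15, Z9=23, T2=25, K9=32, G3=34. Nearest is R7 (15).
From R7: distances to unvisited — Z9=8, T2=10, G3=19, K9=20. Nearest is Z9 (8).
From Z9: distances to unvisited — T2=6, K9=12, G3=15. Nearest is T2 (6).
From T2: distances to unvisited — G3=9, K9=16. Nearest is G3 (9).
From G3: distances to unvisited — K9=25. Nearest is K9 (25).
Return K9→00: 32.
Total = 15 + 8 + 6 + 9 + 25 + 32 = 95.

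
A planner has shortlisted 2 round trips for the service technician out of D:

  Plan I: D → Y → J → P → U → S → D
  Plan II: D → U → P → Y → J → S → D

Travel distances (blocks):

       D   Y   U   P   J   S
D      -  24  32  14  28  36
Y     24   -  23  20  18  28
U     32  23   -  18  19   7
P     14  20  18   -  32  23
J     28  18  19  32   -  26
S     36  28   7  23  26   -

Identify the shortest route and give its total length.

Shortest is Plan I, total 135 blocks.

Plan I: 24 + 18 + 32 + 18 + 7 + 36 = 135
Plan II: 32 + 18 + 20 + 18 + 26 + 36 = 150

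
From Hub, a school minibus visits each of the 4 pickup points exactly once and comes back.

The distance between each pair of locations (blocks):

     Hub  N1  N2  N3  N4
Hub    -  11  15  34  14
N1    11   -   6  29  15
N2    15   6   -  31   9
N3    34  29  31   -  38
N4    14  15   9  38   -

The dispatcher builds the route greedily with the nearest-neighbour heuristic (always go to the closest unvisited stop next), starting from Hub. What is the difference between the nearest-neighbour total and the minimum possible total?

From Hub: N1=11, N4=14, N2=15, N3=34 → choose N1 (11).
From N1: N2=6, N4=15, N3=29 → choose N2 (6).
From N2: N4=9, N3=31 → choose N4 (9).
From N4: N3=38 → choose N3 (38).
NN route Hub → N1 → N2 → N4 → N3 → Hub costs 98.
Optimal: Hub → N3 → N1 → N2 → N4 → Hub costs 92 (by enumerating all 12 distinct tours).
Excess = 98 − 92 = 6.

6 blocks longer than the optimal tour.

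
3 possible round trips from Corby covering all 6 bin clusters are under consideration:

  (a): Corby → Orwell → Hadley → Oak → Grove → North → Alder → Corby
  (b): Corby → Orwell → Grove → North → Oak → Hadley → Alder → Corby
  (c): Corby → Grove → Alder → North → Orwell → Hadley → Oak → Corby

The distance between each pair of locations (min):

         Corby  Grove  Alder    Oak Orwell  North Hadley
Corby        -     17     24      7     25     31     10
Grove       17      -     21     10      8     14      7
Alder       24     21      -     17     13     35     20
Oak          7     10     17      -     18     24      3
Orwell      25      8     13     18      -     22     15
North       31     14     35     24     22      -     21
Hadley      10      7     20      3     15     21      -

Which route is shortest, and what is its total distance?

118 min — (b) is the shortest.

(a): 25 + 15 + 3 + 10 + 14 + 35 + 24 = 126
(b): 25 + 8 + 14 + 24 + 3 + 20 + 24 = 118
(c): 17 + 21 + 35 + 22 + 15 + 3 + 7 = 120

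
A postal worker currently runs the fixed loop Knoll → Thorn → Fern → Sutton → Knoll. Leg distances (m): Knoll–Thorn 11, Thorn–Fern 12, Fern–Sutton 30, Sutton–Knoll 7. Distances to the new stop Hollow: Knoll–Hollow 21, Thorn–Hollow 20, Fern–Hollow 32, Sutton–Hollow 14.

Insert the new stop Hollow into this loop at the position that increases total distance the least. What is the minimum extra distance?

Adding 16 m by placing Hollow on the Fern–Sutton leg.

Insertion cost between consecutive stops i–j is d(i,Hollow) + d(Hollow,j) − d(i,j):
  between Knoll and Thorn: 21 + 20 − 11 = 30
  between Thorn and Fern: 20 + 32 − 12 = 40
  between Fern and Sutton: 32 + 14 − 30 = 16
  between Sutton and Knoll: 14 + 21 − 7 = 28
Cheapest insertion is between Fern and Sutton, adding 16.
New total = 60 + 16 = 76.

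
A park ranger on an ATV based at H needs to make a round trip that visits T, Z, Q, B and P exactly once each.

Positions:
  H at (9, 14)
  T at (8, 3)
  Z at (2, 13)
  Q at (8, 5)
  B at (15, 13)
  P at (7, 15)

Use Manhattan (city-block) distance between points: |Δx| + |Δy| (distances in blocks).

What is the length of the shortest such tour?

With 5 stops there are 5!/2 = 60 distinct round trips (a route and its reverse cost the same).
H - T - Z - Q - B - P - H: 12+16+14+15+10+3 = 70
H - T - Z - Q - P - B - H: 12+16+14+11+10+7 = 70
H - T - Z - B - Q - P - H: 12+16+13+15+11+3 = 70
H - T - Z - B - P - Q - H: 12+16+13+10+11+10 = 72
H - T - Z - P - Q - B - H: 12+16+7+11+15+7 = 68
H - T - Z - P - B - Q - H: 12+16+7+10+15+10 = 70
H - T - Q - Z - B - P - H: 12+2+14+13+10+3 = 54
H - T - Q - Z - P - B - H: 12+2+14+7+10+7 = 52
H - T - Q - B - Z - P - H: 12+2+15+13+7+3 = 52
H - T - Q - B - P - Z - H: 12+2+15+10+7+8 = 54
H - T - Q - P - Z - B - H: 12+2+11+7+13+7 = 52
H - T - Q - P - B - Z - H: 12+2+11+10+13+8 = 56
H - T - B - Z - Q - P - H: 12+17+13+14+11+3 = 70
H - T - B - Z - P - Q - H: 12+17+13+7+11+10 = 70
… (46 more)
H - B - T - Q - Z - P - H: 7+17+2+14+7+3 = 50  ← best
The minimum is 50.
One optimal route: H → B → T → Q → Z → P → H (or its reverse).

50 blocks — the shortest possible round trip.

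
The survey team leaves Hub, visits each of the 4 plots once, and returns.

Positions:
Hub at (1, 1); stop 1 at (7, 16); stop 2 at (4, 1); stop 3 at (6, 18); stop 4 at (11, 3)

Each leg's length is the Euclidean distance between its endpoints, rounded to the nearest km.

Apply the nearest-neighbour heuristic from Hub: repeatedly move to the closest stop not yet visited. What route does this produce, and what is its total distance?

Total distance 44 km via the nearest-neighbour route Hub → stop 2 → stop 4 → stop 1 → stop 3 → Hub.

From Hub: distances to unvisited — stop 2=3, stop 4=10, stop 1=16, stop 3=18. Nearest is stop 2 (3).
From stop 2: distances to unvisited — stop 4=7, stop 1=15, stop 3=17. Nearest is stop 4 (7).
From stop 4: distances to unvisited — stop 1=14, stop 3=16. Nearest is stop 1 (14).
From stop 1: distances to unvisited — stop 3=2. Nearest is stop 3 (2).
Return stop 3→Hub: 18.
Total = 3 + 7 + 14 + 2 + 18 = 44.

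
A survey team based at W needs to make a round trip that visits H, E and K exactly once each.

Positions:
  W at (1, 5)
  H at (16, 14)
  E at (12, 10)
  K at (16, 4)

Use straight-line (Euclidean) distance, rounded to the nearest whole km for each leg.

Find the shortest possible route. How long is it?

With 3 stops there are 3!/2 = 3 distinct round trips (a route and its reverse cost the same).
W→H→E→K→W: 17+6+7+15 = 45
W→H→K→E→W: 17+10+7+12 = 46
W→E→H→K→W: 12+6+10+15 = 43
The minimum is 43.
One optimal route: W → E → H → K → W (or its reverse).

43 km — the shortest possible round trip.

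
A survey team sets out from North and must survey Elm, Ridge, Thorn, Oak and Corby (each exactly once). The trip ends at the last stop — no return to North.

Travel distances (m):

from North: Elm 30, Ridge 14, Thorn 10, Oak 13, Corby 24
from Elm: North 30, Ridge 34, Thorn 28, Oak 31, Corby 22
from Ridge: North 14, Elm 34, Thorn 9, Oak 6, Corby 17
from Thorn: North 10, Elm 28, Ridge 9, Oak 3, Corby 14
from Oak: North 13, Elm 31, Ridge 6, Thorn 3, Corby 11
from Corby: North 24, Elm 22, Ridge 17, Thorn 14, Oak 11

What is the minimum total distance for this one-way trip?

There are 5! = 120 possible orderings.
North - Elm - Ridge - Thorn - Oak - Corby: 30+34+9+3+11 = 87
North - Elm - Ridge - Thorn - Corby - Oak: 30+34+9+14+11 = 98
North - Elm - Ridge - Oak - Thorn - Corby: 30+34+6+3+14 = 87
North - Elm - Ridge - Oak - Corby - Thorn: 30+34+6+11+14 = 95
North - Elm - Ridge - Corby - Thorn - Oak: 30+34+17+14+3 = 98
North - Elm - Ridge - Corby - Oak - Thorn: 30+34+17+11+3 = 95
North - Elm - Thorn - Ridge - Oak - Corby: 30+28+9+6+11 = 84
North - Elm - Thorn - Ridge - Corby - Oak: 30+28+9+17+11 = 95
North - Elm - Thorn - Oak - Ridge - Corby: 30+28+3+6+17 = 84
North - Elm - Thorn - Oak - Corby - Ridge: 30+28+3+11+17 = 89
North - Elm - Thorn - Corby - Ridge - Oak: 30+28+14+17+6 = 95
North - Elm - Thorn - Corby - Oak - Ridge: 30+28+14+11+6 = 89
North - Elm - Oak - Ridge - Thorn - Corby: 30+31+6+9+14 = 90
North - Elm - Oak - Ridge - Corby - Thorn: 30+31+6+17+14 = 98
… (106 more)
North - Thorn - Ridge - Oak - Corby - Elm: 10+9+6+11+22 = 58  ← best
The minimum is 58.
One shortest path: North → Thorn → Ridge → Oak → Corby → Elm.

Shortest open route: 58 m.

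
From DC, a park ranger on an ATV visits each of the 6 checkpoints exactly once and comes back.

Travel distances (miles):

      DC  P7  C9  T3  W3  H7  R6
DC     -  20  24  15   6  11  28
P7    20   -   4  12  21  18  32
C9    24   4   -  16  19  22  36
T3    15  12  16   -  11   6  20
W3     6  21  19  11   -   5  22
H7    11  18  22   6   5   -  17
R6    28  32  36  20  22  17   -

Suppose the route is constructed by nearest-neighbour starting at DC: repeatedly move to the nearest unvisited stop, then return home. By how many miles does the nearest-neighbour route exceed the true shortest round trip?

From DC: W3=6, H7=11, T3=15, P7=20, C9=24, R6=28 → choose W3 (6).
From W3: H7=5, T3=11, C9=19, P7=21, R6=22 → choose H7 (5).
From H7: T3=6, R6=17, P7=18, C9=22 → choose T3 (6).
From T3: P7=12, C9=16, R6=20 → choose P7 (12).
From P7: C9=4, R6=32 → choose C9 (4).
From C9: R6=36 → choose R6 (36).
NN route DC → W3 → H7 → T3 → P7 → C9 → R6 → DC costs 97.
Optimal: DC → P7 → C9 → T3 → R6 → H7 → W3 → DC costs 88 (by enumerating all 360 distinct tours).
Excess = 97 − 88 = 9.

The nearest-neighbour route is 9 miles longer than optimal.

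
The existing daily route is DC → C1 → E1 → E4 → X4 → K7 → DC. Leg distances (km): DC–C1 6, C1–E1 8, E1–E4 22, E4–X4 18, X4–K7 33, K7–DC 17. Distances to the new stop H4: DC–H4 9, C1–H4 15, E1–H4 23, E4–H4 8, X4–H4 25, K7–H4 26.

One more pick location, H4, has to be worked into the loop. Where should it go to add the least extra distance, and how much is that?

+9 km — insert H4 between E1 and E4.

Insertion cost between consecutive stops i–j is d(i,H4) + d(H4,j) − d(i,j):
  between DC and C1: 9 + 15 − 6 = 18
  between C1 and E1: 15 + 23 − 8 = 30
  between E1 and E4: 23 + 8 − 22 = 9
  between E4 and X4: 8 + 25 − 18 = 15
  between X4 and K7: 25 + 26 − 33 = 18
  between K7 and DC: 26 + 9 − 17 = 18
Cheapest insertion is between E1 and E4, adding 9.
New total = 104 + 9 = 113.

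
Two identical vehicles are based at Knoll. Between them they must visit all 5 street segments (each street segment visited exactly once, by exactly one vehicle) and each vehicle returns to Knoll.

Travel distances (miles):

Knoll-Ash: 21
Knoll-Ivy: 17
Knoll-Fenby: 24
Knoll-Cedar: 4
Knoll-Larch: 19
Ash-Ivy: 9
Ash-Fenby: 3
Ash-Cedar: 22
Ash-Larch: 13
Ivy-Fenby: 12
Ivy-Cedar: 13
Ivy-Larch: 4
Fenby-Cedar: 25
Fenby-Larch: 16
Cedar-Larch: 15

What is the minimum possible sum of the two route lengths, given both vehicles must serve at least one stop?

There are 2^4 − 1 = 15 ways to divide the 5 stops into two non-empty groups. For each, the best each vehicle can do is its own shortest tour through its group:
  {Ash} + {Ivy, Fenby, Cedar, Larch}: 42 + 59 = 101
  {Ivy} + {Ash, Fenby, Cedar, Larch}: 34 + 59 = 93
  {Ash, Ivy} + {Fenby, Cedar, Larch}: 47 + 59 = 106
  {Fenby} + {Ash, Ivy, Cedar, Larch}: 48 + 53 = 101
  {Ash, Fenby} + {Ivy, Cedar, Larch}: 48 + 40 = 88
  {Ivy, Fenby} + {Ash, Cedar, Larch}: 53 + 53 = 106
  … (15 splits in total)
  {Cedar} + {Ash, Ivy, Fenby, Larch}: 8 + 59 = 67  ← best
Best: vehicle 1 Knoll → Cedar → Knoll = 8; vehicle 2 Knoll → Ash → Fenby → Ivy → Larch → Knoll = 59; combined 67.

67 miles — the smallest possible combined total.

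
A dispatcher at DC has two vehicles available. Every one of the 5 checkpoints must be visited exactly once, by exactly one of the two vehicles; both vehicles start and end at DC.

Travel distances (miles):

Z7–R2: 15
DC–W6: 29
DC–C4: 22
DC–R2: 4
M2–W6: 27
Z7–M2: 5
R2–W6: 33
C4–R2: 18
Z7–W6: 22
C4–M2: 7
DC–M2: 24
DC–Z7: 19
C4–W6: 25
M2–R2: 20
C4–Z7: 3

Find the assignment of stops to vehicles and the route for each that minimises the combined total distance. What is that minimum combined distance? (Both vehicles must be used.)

Check every non-empty split of the stops between the two vehicles; for each half take its own optimal tour:
  {C4} + {Z7, M2, R2, W6}: 44 + 80 = 124
  {Z7} + {C4, M2, R2, W6}: 38 + 85 = 123
  {C4, Z7} + {M2, R2, W6}: 44 + 80 = 124
  {M2} + {C4, Z7, R2, W6}: 48 + 76 = 124
  {C4, M2} + {Z7, R2, W6}: 53 + 70 = 123
  {Z7, M2} + {C4, R2, W6}: 48 + 76 = 124
  … (15 splits in total)
  {R2} + {C4, Z7, M2, W6}: 8 + 85 = 93  ← best
Best: vehicle 1 DC → R2 → DC = 8; vehicle 2 DC → C4 → M2 → Z7 → W6 → DC = 85; combined 93.

Minimum combined distance: 93 miles.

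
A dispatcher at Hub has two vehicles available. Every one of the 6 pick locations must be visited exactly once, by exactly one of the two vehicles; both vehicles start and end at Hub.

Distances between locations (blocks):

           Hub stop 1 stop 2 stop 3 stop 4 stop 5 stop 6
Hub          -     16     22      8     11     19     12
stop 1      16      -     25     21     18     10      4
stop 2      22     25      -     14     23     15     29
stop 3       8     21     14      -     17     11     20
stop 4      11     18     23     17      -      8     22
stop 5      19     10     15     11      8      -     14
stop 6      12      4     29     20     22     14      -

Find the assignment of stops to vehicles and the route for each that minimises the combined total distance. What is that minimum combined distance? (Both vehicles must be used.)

There are 2^5 − 1 = 31 ways to divide the 6 stops into two non-empty groups. For each, the best each vehicle can do is its own shortest tour through its group:
  {stop 1} + {stop 2, stop 3, stop 4, stop 5, stop 6}: 32 + 79 = 111
  {stop 2} + {stop 1, stop 3, stop 4, stop 5, stop 6}: 44 + 59 = 103
  {stop 1, stop 2} + {stop 3, stop 4, stop 5, stop 6}: 63 + 59 = 122
  {stop 3} + {stop 1, stop 2, stop 4, stop 5, stop 6}: 16 + 75 = 91
  {stop 1, stop 3} + {stop 2, stop 4, stop 5, stop 6}: 45 + 75 = 120
  {stop 2, stop 3} + {stop 1, stop 4, stop 5, stop 6}: 44 + 45 = 89
  … (31 splits in total)
  {stop 4} + {stop 1, stop 2, stop 3, stop 5, stop 6}: 22 + 63 = 85  ← best
Best: vehicle 1 Hub → stop 4 → Hub = 22; vehicle 2 Hub → stop 3 → stop 2 → stop 5 → stop 1 → stop 6 → Hub = 63; combined 85.

Minimum combined distance: 85 blocks.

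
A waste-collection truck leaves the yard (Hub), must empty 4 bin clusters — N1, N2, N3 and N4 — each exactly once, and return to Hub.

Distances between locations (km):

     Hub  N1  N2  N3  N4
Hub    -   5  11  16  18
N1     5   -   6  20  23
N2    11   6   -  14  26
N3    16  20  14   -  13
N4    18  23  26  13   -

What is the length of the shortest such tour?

Minimum total distance: 56 km.

With 4 stops there are 4!/2 = 12 distinct round trips (a route and its reverse cost the same).
Hub-N1-N2-N3-N4-Hub: 5+6+14+13+18 = 56
Hub-N1-N2-N4-N3-Hub: 5+6+26+13+16 = 66
Hub-N1-N3-N2-N4-Hub: 5+20+14+26+18 = 83
Hub-N1-N3-N4-N2-Hub: 5+20+13+26+11 = 75
Hub-N1-N4-N2-N3-Hub: 5+23+26+14+16 = 84
Hub-N1-N4-N3-N2-Hub: 5+23+13+14+11 = 66
Hub-N2-N1-N3-N4-Hub: 11+6+20+13+18 = 68
Hub-N2-N1-N4-N3-Hub: 11+6+23+13+16 = 69
Hub-N2-N3-N1-N4-Hub: 11+14+20+23+18 = 86
Hub-N2-N4-N1-N3-Hub: 11+26+23+20+16 = 96
Hub-N3-N1-N2-N4-Hub: 16+20+6+26+18 = 86
Hub-N3-N2-N1-N4-Hub: 16+14+6+23+18 = 77
The minimum is 56.
One optimal route: Hub → N1 → N2 → N3 → N4 → Hub (or its reverse).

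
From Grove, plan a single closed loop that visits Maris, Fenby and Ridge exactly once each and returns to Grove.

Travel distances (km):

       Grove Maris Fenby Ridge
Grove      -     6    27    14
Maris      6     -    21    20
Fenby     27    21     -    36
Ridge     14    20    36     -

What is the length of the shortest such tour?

Minimum total distance: 77 km.

Grove→Maris→Fenby→Ridge→Grove: 6+21+36+14 = 77
Grove→Maris→Ridge→Fenby→Grove: 6+20+36+27 = 89
Grove→Fenby→Maris→Ridge→Grove: 27+21+20+14 = 82
The minimum is 77.
One optimal route: Grove → Maris → Fenby → Ridge → Grove (or its reverse).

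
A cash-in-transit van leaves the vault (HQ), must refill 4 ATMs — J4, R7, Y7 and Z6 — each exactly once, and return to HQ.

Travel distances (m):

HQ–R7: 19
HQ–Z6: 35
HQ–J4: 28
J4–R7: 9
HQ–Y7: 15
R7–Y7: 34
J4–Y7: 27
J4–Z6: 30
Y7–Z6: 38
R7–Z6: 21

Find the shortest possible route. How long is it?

Minimum total distance: 107 m.

There are 12 distinct closed tours to check (reversals are equivalent).
HQ-J4-R7-Y7-Z6-HQ: 28+9+34+38+35 = 144
HQ-J4-R7-Z6-Y7-HQ: 28+9+21+38+15 = 111
HQ-J4-Y7-R7-Z6-HQ: 28+27+34+21+35 = 145
HQ-J4-Y7-Z6-R7-HQ: 28+27+38+21+19 = 133
HQ-J4-Z6-R7-Y7-HQ: 28+30+21+34+15 = 128
HQ-J4-Z6-Y7-R7-HQ: 28+30+38+34+19 = 149
HQ-R7-J4-Y7-Z6-HQ: 19+9+27+38+35 = 128
HQ-R7-J4-Z6-Y7-HQ: 19+9+30+38+15 = 111
HQ-R7-Y7-J4-Z6-HQ: 19+34+27+30+35 = 145
HQ-R7-Z6-J4-Y7-HQ: 19+21+30+27+15 = 112
HQ-Y7-J4-R7-Z6-HQ: 15+27+9+21+35 = 107
HQ-Y7-R7-J4-Z6-HQ: 15+34+9+30+35 = 123
The minimum is 107.
One optimal route: HQ → Y7 → J4 → R7 → Z6 → HQ (or its reverse).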